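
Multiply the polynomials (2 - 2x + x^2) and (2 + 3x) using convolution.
Ascending coefficients: a = [2, -2, 1], b = [2, 3]. c[0] = 2×2 = 4; c[1] = 2×3 + -2×2 = 2; c[2] = -2×3 + 1×2 = -4; c[3] = 1×3 = 3. Result coefficients: [4, 2, -4, 3] → 4 + 2x - 4x^2 + 3x^3

4 + 2x - 4x^2 + 3x^3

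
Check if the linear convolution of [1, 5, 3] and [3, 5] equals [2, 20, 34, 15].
Recompute linear convolution of [1, 5, 3] and [3, 5]: y[0] = 1×3 = 3; y[1] = 1×5 + 5×3 = 20; y[2] = 5×5 + 3×3 = 34; y[3] = 3×5 = 15 → [3, 20, 34, 15]. Compare to given [2, 20, 34, 15]: they differ at index 0: given 2, correct 3, so answer: No

No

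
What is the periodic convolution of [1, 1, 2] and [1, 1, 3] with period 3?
Use y[k] = Σ_j s[j]·t[(k-j) mod 3]. y[0] = 1×1 + 1×3 + 2×1 = 6; y[1] = 1×1 + 1×1 + 2×3 = 8; y[2] = 1×3 + 1×1 + 2×1 = 6. Result: [6, 8, 6]

[6, 8, 6]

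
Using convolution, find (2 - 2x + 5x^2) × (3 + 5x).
Ascending coefficients: a = [2, -2, 5], b = [3, 5]. c[0] = 2×3 = 6; c[1] = 2×5 + -2×3 = 4; c[2] = -2×5 + 5×3 = 5; c[3] = 5×5 = 25. Result coefficients: [6, 4, 5, 25] → 6 + 4x + 5x^2 + 25x^3

6 + 4x + 5x^2 + 25x^3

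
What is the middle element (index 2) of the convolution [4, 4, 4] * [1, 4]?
Use y[k] = Σ_i a[i]·b[k-i] at k=2. y[2] = 4×4 + 4×1 = 20

20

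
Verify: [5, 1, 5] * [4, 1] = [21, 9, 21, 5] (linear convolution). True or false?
Recompute linear convolution of [5, 1, 5] and [4, 1]: y[0] = 5×4 = 20; y[1] = 5×1 + 1×4 = 9; y[2] = 1×1 + 5×4 = 21; y[3] = 5×1 = 5 → [20, 9, 21, 5]. Compare to given [21, 9, 21, 5]: they differ at index 0: given 21, correct 20, so answer: No

No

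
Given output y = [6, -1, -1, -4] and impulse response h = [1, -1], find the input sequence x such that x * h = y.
Deconvolve y=[6, -1, -1, -4] by h=[1, -1]. Since h[0]=1, solve forward: x[0] = y[0] / 1 = 6; x[1] = (y[1] - 6×-1) / 1 = 5; x[2] = (y[2] - 5×-1) / 1 = 4. So x = [6, 5, 4]. Check by forward convolution: y[0] = 6×1 = 6; y[1] = 6×-1 + 5×1 = -1; y[2] = 5×-1 + 4×1 = -1; y[3] = 4×-1 = -4

[6, 5, 4]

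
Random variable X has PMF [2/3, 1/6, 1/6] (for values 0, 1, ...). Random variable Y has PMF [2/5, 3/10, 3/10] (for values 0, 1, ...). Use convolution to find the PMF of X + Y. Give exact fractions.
P(X+Y=k) = Σ_i P(X=i)·P(Y=k-i) — a convolution of [2/3, 1/6, 1/6] and [2/5, 3/10, 3/10]. P(X+Y=0) = (2/3)×(2/5) = 4/15; P(X+Y=1) = (2/3)×(3/10) + (1/6)×(2/5) = 1/5 + 1/15 = 4/15; P(X+Y=2) = (2/3)×(3/10) + (1/6)×(3/10) + (1/6)×(2/5) = 1/5 + 1/20 + 1/15 = 19/60; P(X+Y=3) = (1/6)×(3/10) + (1/6)×(3/10) = 1/20 + 1/20 = 1/10; P(X+Y=4) = (1/6)×(3/10) = 1/20. PMF: [4/15, 4/15, 19/60, 1/10, 1/20] (sums to 1 ✓)

[4/15, 4/15, 19/60, 1/10, 1/20]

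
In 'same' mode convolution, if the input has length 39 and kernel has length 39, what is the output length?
'Same' mode returns an output with the same length as the input: 39

39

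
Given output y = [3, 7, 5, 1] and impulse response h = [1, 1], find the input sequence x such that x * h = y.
Deconvolve y=[3, 7, 5, 1] by h=[1, 1]. Since h[0]=1, solve forward: x[0] = y[0] / 1 = 3; x[1] = (y[1] - 3×1) / 1 = 4; x[2] = (y[2] - 4×1) / 1 = 1. So x = [3, 4, 1]. Check by forward convolution: y[0] = 3×1 = 3; y[1] = 3×1 + 4×1 = 7; y[2] = 4×1 + 1×1 = 5; y[3] = 1×1 = 1

[3, 4, 1]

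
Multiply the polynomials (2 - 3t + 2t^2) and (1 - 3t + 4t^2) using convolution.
Ascending coefficients: a = [2, -3, 2], b = [1, -3, 4]. c[0] = 2×1 = 2; c[1] = 2×-3 + -3×1 = -9; c[2] = 2×4 + -3×-3 + 2×1 = 19; c[3] = -3×4 + 2×-3 = -18; c[4] = 2×4 = 8. Result coefficients: [2, -9, 19, -18, 8] → 2 - 9t + 19t^2 - 18t^3 + 8t^4

2 - 9t + 19t^2 - 18t^3 + 8t^4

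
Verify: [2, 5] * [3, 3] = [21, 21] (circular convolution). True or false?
Recompute circular convolution of [2, 5] and [3, 3]: y[0] = 2×3 + 5×3 = 21; y[1] = 2×3 + 5×3 = 21 → [21, 21]. Given [21, 21] matches, so answer: Yes

Yes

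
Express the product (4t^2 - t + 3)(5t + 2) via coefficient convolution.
Ascending coefficients: a = [3, -1, 4], b = [2, 5]. c[0] = 3×2 = 6; c[1] = 3×5 + -1×2 = 13; c[2] = -1×5 + 4×2 = 3; c[3] = 4×5 = 20. Result coefficients: [6, 13, 3, 20] → 20t^3 + 3t^2 + 13t + 6

20t^3 + 3t^2 + 13t + 6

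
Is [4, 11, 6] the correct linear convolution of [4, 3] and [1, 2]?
Recompute linear convolution of [4, 3] and [1, 2]: y[0] = 4×1 = 4; y[1] = 4×2 + 3×1 = 11; y[2] = 3×2 = 6 → [4, 11, 6]. Given [4, 11, 6] matches, so answer: Yes

Yes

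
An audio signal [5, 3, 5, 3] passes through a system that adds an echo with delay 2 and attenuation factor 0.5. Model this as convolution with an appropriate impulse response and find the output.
Direct-path + delayed-attenuated-path model → impulse response h = [1, 0, 0.5] (1 at lag 0, 0.5 at lag 2). Output y[n] = x[n] + 0.5·x[n - 2] (with x[n] = 0 outside 0..3): y[0] = 5 + 0.5×0 = 5; y[1] = 3 + 0.5×0 = 3; y[2] = 5 + 0.5×5 = 7.5; y[3] = 3 + 0.5×3 = 4.5; y[4] = 0 + 0.5×5 = 2.5; y[5] = 0 + 0.5×3 = 1.5. So y = [5, 3, 7.5, 4.5, 2.5, 1.5]

[5, 3, 7.5, 4.5, 2.5, 1.5]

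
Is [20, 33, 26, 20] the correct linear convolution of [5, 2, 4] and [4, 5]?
Recompute linear convolution of [5, 2, 4] and [4, 5]: y[0] = 5×4 = 20; y[1] = 5×5 + 2×4 = 33; y[2] = 2×5 + 4×4 = 26; y[3] = 4×5 = 20 → [20, 33, 26, 20]. Given [20, 33, 26, 20] matches, so answer: Yes

Yes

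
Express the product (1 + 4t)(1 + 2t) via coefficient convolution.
Ascending coefficients: a = [1, 4], b = [1, 2]. c[0] = 1×1 = 1; c[1] = 1×2 + 4×1 = 6; c[2] = 4×2 = 8. Result coefficients: [1, 6, 8] → 1 + 6t + 8t^2

1 + 6t + 8t^2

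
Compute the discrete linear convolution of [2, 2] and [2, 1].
y[0] = 2×2 = 4; y[1] = 2×1 + 2×2 = 6; y[2] = 2×1 = 2

[4, 6, 2]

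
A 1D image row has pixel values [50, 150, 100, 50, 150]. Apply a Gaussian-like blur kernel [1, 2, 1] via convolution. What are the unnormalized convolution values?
Convolve image row [50, 150, 100, 50, 150] with kernel [1, 2, 1]: y[0] = 50×1 = 50; y[1] = 50×2 + 150×1 = 250; y[2] = 50×1 + 150×2 + 100×1 = 450; y[3] = 150×1 + 100×2 + 50×1 = 400; y[4] = 100×1 + 50×2 + 150×1 = 350; y[5] = 50×1 + 150×2 = 350; y[6] = 150×1 = 150 → [50, 250, 450, 400, 350, 350, 150]. Normalization factor = sum(kernel) = 4.

[50, 250, 450, 400, 350, 350, 150]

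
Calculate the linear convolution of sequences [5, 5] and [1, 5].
y[0] = 5×1 = 5; y[1] = 5×5 + 5×1 = 30; y[2] = 5×5 = 25

[5, 30, 25]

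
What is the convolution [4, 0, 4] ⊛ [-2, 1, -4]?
y[0] = 4×-2 = -8; y[1] = 4×1 + 0×-2 = 4; y[2] = 4×-4 + 0×1 + 4×-2 = -24; y[3] = 0×-4 + 4×1 = 4; y[4] = 4×-4 = -16

[-8, 4, -24, 4, -16]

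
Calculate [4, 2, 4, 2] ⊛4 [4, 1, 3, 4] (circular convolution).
Use y[k] = Σ_j s[j]·t[(k-j) mod 4]. y[0] = 4×4 + 2×4 + 4×3 + 2×1 = 38; y[1] = 4×1 + 2×4 + 4×4 + 2×3 = 34; y[2] = 4×3 + 2×1 + 4×4 + 2×4 = 38; y[3] = 4×4 + 2×3 + 4×1 + 2×4 = 34. Result: [38, 34, 38, 34]

[38, 34, 38, 34]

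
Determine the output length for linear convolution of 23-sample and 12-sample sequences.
Linear/full convolution length: m + n - 1 = 23 + 12 - 1 = 34

34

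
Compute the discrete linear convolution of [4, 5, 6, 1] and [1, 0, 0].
y[0] = 4×1 = 4; y[1] = 4×0 + 5×1 = 5; y[2] = 4×0 + 5×0 + 6×1 = 6; y[3] = 5×0 + 6×0 + 1×1 = 1; y[4] = 6×0 + 1×0 = 0; y[5] = 1×0 = 0

[4, 5, 6, 1, 0, 0]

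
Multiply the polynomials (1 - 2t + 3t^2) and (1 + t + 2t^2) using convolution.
Ascending coefficients: a = [1, -2, 3], b = [1, 1, 2]. c[0] = 1×1 = 1; c[1] = 1×1 + -2×1 = -1; c[2] = 1×2 + -2×1 + 3×1 = 3; c[3] = -2×2 + 3×1 = -1; c[4] = 3×2 = 6. Result coefficients: [1, -1, 3, -1, 6] → 1 - t + 3t^2 - t^3 + 6t^4

1 - t + 3t^2 - t^3 + 6t^4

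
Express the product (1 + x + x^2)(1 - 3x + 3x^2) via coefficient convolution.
Ascending coefficients: a = [1, 1, 1], b = [1, -3, 3]. c[0] = 1×1 = 1; c[1] = 1×-3 + 1×1 = -2; c[2] = 1×3 + 1×-3 + 1×1 = 1; c[3] = 1×3 + 1×-3 = 0; c[4] = 1×3 = 3. Result coefficients: [1, -2, 1, 0, 3] → 1 - 2x + x^2 + 3x^4

1 - 2x + x^2 + 3x^4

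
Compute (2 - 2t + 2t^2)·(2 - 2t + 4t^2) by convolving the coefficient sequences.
Ascending coefficients: a = [2, -2, 2], b = [2, -2, 4]. c[0] = 2×2 = 4; c[1] = 2×-2 + -2×2 = -8; c[2] = 2×4 + -2×-2 + 2×2 = 16; c[3] = -2×4 + 2×-2 = -12; c[4] = 2×4 = 8. Result coefficients: [4, -8, 16, -12, 8] → 4 - 8t + 16t^2 - 12t^3 + 8t^4

4 - 8t + 16t^2 - 12t^3 + 8t^4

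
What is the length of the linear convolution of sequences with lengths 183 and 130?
Linear/full convolution length: m + n - 1 = 183 + 130 - 1 = 312

312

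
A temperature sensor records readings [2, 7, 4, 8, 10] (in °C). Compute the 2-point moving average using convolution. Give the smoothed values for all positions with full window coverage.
2-point moving average kernel = [1, 1]. Apply in 'valid' mode (full window coverage): avg[0] = (2 + 7) / 2 = 4.5; avg[1] = (7 + 4) / 2 = 5.5; avg[2] = (4 + 8) / 2 = 6.0; avg[3] = (8 + 10) / 2 = 9.0. Smoothed values: [4.5, 5.5, 6.0, 9.0]

[4.5, 5.5, 6.0, 9.0]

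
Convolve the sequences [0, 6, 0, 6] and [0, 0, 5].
y[0] = 0×0 = 0; y[1] = 0×0 + 6×0 = 0; y[2] = 0×5 + 6×0 + 0×0 = 0; y[3] = 6×5 + 0×0 + 6×0 = 30; y[4] = 0×5 + 6×0 = 0; y[5] = 6×5 = 30

[0, 0, 0, 30, 0, 30]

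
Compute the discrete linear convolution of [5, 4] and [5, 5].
y[0] = 5×5 = 25; y[1] = 5×5 + 4×5 = 45; y[2] = 4×5 = 20

[25, 45, 20]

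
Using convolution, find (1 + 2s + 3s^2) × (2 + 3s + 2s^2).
Ascending coefficients: a = [1, 2, 3], b = [2, 3, 2]. c[0] = 1×2 = 2; c[1] = 1×3 + 2×2 = 7; c[2] = 1×2 + 2×3 + 3×2 = 14; c[3] = 2×2 + 3×3 = 13; c[4] = 3×2 = 6. Result coefficients: [2, 7, 14, 13, 6] → 2 + 7s + 14s^2 + 13s^3 + 6s^4

2 + 7s + 14s^2 + 13s^3 + 6s^4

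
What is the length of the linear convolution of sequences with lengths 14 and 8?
Linear/full convolution length: m + n - 1 = 14 + 8 - 1 = 21

21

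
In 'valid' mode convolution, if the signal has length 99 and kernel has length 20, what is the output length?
'Valid' mode counts only positions where the kernel fully overlaps the signal: m - n + 1 = 99 - 20 + 1 = 80

80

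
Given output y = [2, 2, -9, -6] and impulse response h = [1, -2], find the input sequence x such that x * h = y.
Deconvolve y=[2, 2, -9, -6] by h=[1, -2]. Since h[0]=1, solve forward: x[0] = y[0] / 1 = 2; x[1] = (y[1] - 2×-2) / 1 = 6; x[2] = (y[2] - 6×-2) / 1 = 3. So x = [2, 6, 3]. Check by forward convolution: y[0] = 2×1 = 2; y[1] = 2×-2 + 6×1 = 2; y[2] = 6×-2 + 3×1 = -9; y[3] = 3×-2 = -6

[2, 6, 3]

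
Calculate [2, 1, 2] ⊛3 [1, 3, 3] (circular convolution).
Use y[k] = Σ_j a[j]·b[(k-j) mod 3]. y[0] = 2×1 + 1×3 + 2×3 = 11; y[1] = 2×3 + 1×1 + 2×3 = 13; y[2] = 2×3 + 1×3 + 2×1 = 11. Result: [11, 13, 11]

[11, 13, 11]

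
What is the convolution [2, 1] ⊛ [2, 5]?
y[0] = 2×2 = 4; y[1] = 2×5 + 1×2 = 12; y[2] = 1×5 = 5

[4, 12, 5]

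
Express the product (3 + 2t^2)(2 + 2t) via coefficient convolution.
Ascending coefficients: a = [3, 0, 2], b = [2, 2]. c[0] = 3×2 = 6; c[1] = 3×2 + 0×2 = 6; c[2] = 0×2 + 2×2 = 4; c[3] = 2×2 = 4. Result coefficients: [6, 6, 4, 4] → 6 + 6t + 4t^2 + 4t^3

6 + 6t + 4t^2 + 4t^3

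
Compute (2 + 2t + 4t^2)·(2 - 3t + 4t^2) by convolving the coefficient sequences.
Ascending coefficients: a = [2, 2, 4], b = [2, -3, 4]. c[0] = 2×2 = 4; c[1] = 2×-3 + 2×2 = -2; c[2] = 2×4 + 2×-3 + 4×2 = 10; c[3] = 2×4 + 4×-3 = -4; c[4] = 4×4 = 16. Result coefficients: [4, -2, 10, -4, 16] → 4 - 2t + 10t^2 - 4t^3 + 16t^4

4 - 2t + 10t^2 - 4t^3 + 16t^4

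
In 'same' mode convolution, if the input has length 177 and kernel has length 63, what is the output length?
'Same' mode returns an output with the same length as the input: 177

177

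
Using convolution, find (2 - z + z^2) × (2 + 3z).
Ascending coefficients: a = [2, -1, 1], b = [2, 3]. c[0] = 2×2 = 4; c[1] = 2×3 + -1×2 = 4; c[2] = -1×3 + 1×2 = -1; c[3] = 1×3 = 3. Result coefficients: [4, 4, -1, 3] → 4 + 4z - z^2 + 3z^3

4 + 4z - z^2 + 3z^3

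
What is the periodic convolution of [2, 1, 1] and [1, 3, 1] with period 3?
Use y[k] = Σ_j s[j]·t[(k-j) mod 3]. y[0] = 2×1 + 1×1 + 1×3 = 6; y[1] = 2×3 + 1×1 + 1×1 = 8; y[2] = 2×1 + 1×3 + 1×1 = 6. Result: [6, 8, 6]

[6, 8, 6]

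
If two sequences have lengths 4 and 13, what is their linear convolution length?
Linear/full convolution length: m + n - 1 = 4 + 13 - 1 = 16

16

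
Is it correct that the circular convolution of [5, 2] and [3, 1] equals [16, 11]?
Recompute circular convolution of [5, 2] and [3, 1]: y[0] = 5×3 + 2×1 = 17; y[1] = 5×1 + 2×3 = 11 → [17, 11]. Compare to given [16, 11]: they differ at index 0: given 16, correct 17, so answer: No

No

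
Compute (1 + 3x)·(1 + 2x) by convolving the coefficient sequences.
Ascending coefficients: a = [1, 3], b = [1, 2]. c[0] = 1×1 = 1; c[1] = 1×2 + 3×1 = 5; c[2] = 3×2 = 6. Result coefficients: [1, 5, 6] → 1 + 5x + 6x^2

1 + 5x + 6x^2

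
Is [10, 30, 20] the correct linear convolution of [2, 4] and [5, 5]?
Recompute linear convolution of [2, 4] and [5, 5]: y[0] = 2×5 = 10; y[1] = 2×5 + 4×5 = 30; y[2] = 4×5 = 20 → [10, 30, 20]. Given [10, 30, 20] matches, so answer: Yes

Yes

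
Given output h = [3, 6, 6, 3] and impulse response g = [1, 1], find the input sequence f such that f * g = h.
Deconvolve h=[3, 6, 6, 3] by g=[1, 1]. Since g[0]=1, solve forward: f[0] = h[0] / 1 = 3; f[1] = (h[1] - 3×1) / 1 = 3; f[2] = (h[2] - 3×1) / 1 = 3. So f = [3, 3, 3]. Check by forward convolution: h[0] = 3×1 = 3; h[1] = 3×1 + 3×1 = 6; h[2] = 3×1 + 3×1 = 6; h[3] = 3×1 = 3

[3, 3, 3]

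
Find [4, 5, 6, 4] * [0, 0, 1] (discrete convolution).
y[0] = 4×0 = 0; y[1] = 4×0 + 5×0 = 0; y[2] = 4×1 + 5×0 + 6×0 = 4; y[3] = 5×1 + 6×0 + 4×0 = 5; y[4] = 6×1 + 4×0 = 6; y[5] = 4×1 = 4

[0, 0, 4, 5, 6, 4]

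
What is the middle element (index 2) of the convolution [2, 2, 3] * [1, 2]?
Use y[k] = Σ_i a[i]·b[k-i] at k=2. y[2] = 2×2 + 3×1 = 7

7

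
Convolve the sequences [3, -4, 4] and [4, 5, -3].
y[0] = 3×4 = 12; y[1] = 3×5 + -4×4 = -1; y[2] = 3×-3 + -4×5 + 4×4 = -13; y[3] = -4×-3 + 4×5 = 32; y[4] = 4×-3 = -12

[12, -1, -13, 32, -12]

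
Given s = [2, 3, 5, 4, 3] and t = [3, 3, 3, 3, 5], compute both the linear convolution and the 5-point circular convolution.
Linear: y_lin[0] = 2×3 = 6; y_lin[1] = 2×3 + 3×3 = 15; y_lin[2] = 2×3 + 3×3 + 5×3 = 30; y_lin[3] = 2×3 + 3×3 + 5×3 + 4×3 = 42; y_lin[4] = 2×5 + 3×3 + 5×3 + 4×3 + 3×3 = 55; y_lin[5] = 3×5 + 5×3 + 4×3 + 3×3 = 51; y_lin[6] = 5×5 + 4×3 + 3×3 = 46; y_lin[7] = 4×5 + 3×3 = 29; y_lin[8] = 3×5 = 15 → [6, 15, 30, 42, 55, 51, 46, 29, 15]. Circular (length 5): y[0] = 2×3 + 3×5 + 5×3 + 4×3 + 3×3 = 57; y[1] = 2×3 + 3×3 + 5×5 + 4×3 + 3×3 = 61; y[2] = 2×3 + 3×3 + 5×3 + 4×5 + 3×3 = 59; y[3] = 2×3 + 3×3 + 5×3 + 4×3 + 3×5 = 57; y[4] = 2×5 + 3×3 + 5×3 + 4×3 + 3×3 = 55 → [57, 61, 59, 57, 55]

Linear: [6, 15, 30, 42, 55, 51, 46, 29, 15], Circular: [57, 61, 59, 57, 55]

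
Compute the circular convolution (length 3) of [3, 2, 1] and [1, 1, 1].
Use y[k] = Σ_j x[j]·h[(k-j) mod 3]. y[0] = 3×1 + 2×1 + 1×1 = 6; y[1] = 3×1 + 2×1 + 1×1 = 6; y[2] = 3×1 + 2×1 + 1×1 = 6. Result: [6, 6, 6]

[6, 6, 6]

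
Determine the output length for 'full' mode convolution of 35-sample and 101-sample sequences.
Linear/full convolution length: m + n - 1 = 35 + 101 - 1 = 135

135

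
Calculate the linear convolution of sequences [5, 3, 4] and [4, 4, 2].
y[0] = 5×4 = 20; y[1] = 5×4 + 3×4 = 32; y[2] = 5×2 + 3×4 + 4×4 = 38; y[3] = 3×2 + 4×4 = 22; y[4] = 4×2 = 8

[20, 32, 38, 22, 8]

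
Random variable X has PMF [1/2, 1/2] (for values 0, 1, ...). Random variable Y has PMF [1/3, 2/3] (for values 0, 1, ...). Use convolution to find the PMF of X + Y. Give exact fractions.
P(X+Y=k) = Σ_i P(X=i)·P(Y=k-i) — a convolution of [1/2, 1/2] and [1/3, 2/3]. P(X+Y=0) = (1/2)×(1/3) = 1/6; P(X+Y=1) = (1/2)×(2/3) + (1/2)×(1/3) = 1/3 + 1/6 = 1/2; P(X+Y=2) = (1/2)×(2/3) = 1/3. PMF: [1/6, 1/2, 1/3] (sums to 1 ✓)

[1/6, 1/2, 1/3]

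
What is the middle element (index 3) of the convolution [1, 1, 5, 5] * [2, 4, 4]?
Use y[k] = Σ_i a[i]·b[k-i] at k=3. y[3] = 1×4 + 5×4 + 5×2 = 34

34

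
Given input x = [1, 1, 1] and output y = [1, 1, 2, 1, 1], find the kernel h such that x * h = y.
Output length 5 = len(x) + len(h) - 1 ⇒ len(h) = 3. Solve h forward using h[k] = (y[k] - Σ_{i≥1} x[i]·h[k-i]) / x[0]: h[0] = y[0] / x[0] = 1 / 1 = 1; h[1] = (y[1] - 1×1) / x[0] = (1 - 1×1) / 1 = 0; h[2] = (y[2] - 1×0 - 1×1) / x[0] = (2 - 1×0 - 1×1) / 1 = 1. So h = [1, 0, 1]. Forward-check [1, 1, 1] * [1, 0, 1]: y[0] = 1×1 = 1; y[1] = 1×0 + 1×1 = 1; y[2] = 1×1 + 1×0 + 1×1 = 2; y[3] = 1×1 + 1×0 = 1; y[4] = 1×1 = 1 → [1, 1, 2, 1, 1] ✓

[1, 0, 1]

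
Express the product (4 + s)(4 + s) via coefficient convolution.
Ascending coefficients: a = [4, 1], b = [4, 1]. c[0] = 4×4 = 16; c[1] = 4×1 + 1×4 = 8; c[2] = 1×1 = 1. Result coefficients: [16, 8, 1] → 16 + 8s + s^2

16 + 8s + s^2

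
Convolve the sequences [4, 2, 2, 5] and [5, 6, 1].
y[0] = 4×5 = 20; y[1] = 4×6 + 2×5 = 34; y[2] = 4×1 + 2×6 + 2×5 = 26; y[3] = 2×1 + 2×6 + 5×5 = 39; y[4] = 2×1 + 5×6 = 32; y[5] = 5×1 = 5

[20, 34, 26, 39, 32, 5]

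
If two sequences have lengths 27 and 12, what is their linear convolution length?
Linear/full convolution length: m + n - 1 = 27 + 12 - 1 = 38

38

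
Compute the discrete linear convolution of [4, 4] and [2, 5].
y[0] = 4×2 = 8; y[1] = 4×5 + 4×2 = 28; y[2] = 4×5 = 20

[8, 28, 20]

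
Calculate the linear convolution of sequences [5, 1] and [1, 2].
y[0] = 5×1 = 5; y[1] = 5×2 + 1×1 = 11; y[2] = 1×2 = 2

[5, 11, 2]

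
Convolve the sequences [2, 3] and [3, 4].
y[0] = 2×3 = 6; y[1] = 2×4 + 3×3 = 17; y[2] = 3×4 = 12

[6, 17, 12]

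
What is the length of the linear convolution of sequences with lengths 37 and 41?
Linear/full convolution length: m + n - 1 = 37 + 41 - 1 = 77

77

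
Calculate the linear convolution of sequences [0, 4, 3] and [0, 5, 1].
y[0] = 0×0 = 0; y[1] = 0×5 + 4×0 = 0; y[2] = 0×1 + 4×5 + 3×0 = 20; y[3] = 4×1 + 3×5 = 19; y[4] = 3×1 = 3

[0, 0, 20, 19, 3]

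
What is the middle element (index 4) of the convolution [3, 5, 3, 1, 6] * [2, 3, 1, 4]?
Use y[k] = Σ_i a[i]·b[k-i] at k=4. y[4] = 5×4 + 3×1 + 1×3 + 6×2 = 38

38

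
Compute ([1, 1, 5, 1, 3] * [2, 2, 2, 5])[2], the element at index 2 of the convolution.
Use y[k] = Σ_i a[i]·b[k-i] at k=2. y[2] = 1×2 + 1×2 + 5×2 = 14

14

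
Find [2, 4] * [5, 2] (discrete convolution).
y[0] = 2×5 = 10; y[1] = 2×2 + 4×5 = 24; y[2] = 4×2 = 8

[10, 24, 8]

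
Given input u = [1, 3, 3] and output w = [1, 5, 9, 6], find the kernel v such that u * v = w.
Output length 4 = len(u) + len(v) - 1 ⇒ len(v) = 2. Solve v forward using v[k] = (w[k] - Σ_{i≥1} u[i]·v[k-i]) / u[0]: v[0] = w[0] / u[0] = 1 / 1 = 1; v[1] = (w[1] - 3×1) / u[0] = (5 - 3×1) / 1 = 2. So v = [1, 2]. Forward-check [1, 3, 3] * [1, 2]: w[0] = 1×1 = 1; w[1] = 1×2 + 3×1 = 5; w[2] = 3×2 + 3×1 = 9; w[3] = 3×2 = 6 → [1, 5, 9, 6] ✓

[1, 2]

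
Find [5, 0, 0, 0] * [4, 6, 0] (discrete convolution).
y[0] = 5×4 = 20; y[1] = 5×6 + 0×4 = 30; y[2] = 5×0 + 0×6 + 0×4 = 0; y[3] = 0×0 + 0×6 + 0×4 = 0; y[4] = 0×0 + 0×6 = 0; y[5] = 0×0 = 0

[20, 30, 0, 0, 0, 0]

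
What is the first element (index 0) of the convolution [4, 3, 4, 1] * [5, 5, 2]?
Use y[k] = Σ_i a[i]·b[k-i] at k=0. y[0] = 4×5 = 20

20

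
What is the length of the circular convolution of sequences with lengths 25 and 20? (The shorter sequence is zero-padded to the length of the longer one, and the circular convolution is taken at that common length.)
Circular convolution (zero-padding the shorter input) has length max(m, n) = max(25, 20) = 25

25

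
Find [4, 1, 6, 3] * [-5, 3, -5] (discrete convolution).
y[0] = 4×-5 = -20; y[1] = 4×3 + 1×-5 = 7; y[2] = 4×-5 + 1×3 + 6×-5 = -47; y[3] = 1×-5 + 6×3 + 3×-5 = -2; y[4] = 6×-5 + 3×3 = -21; y[5] = 3×-5 = -15

[-20, 7, -47, -2, -21, -15]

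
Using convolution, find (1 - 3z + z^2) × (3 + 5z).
Ascending coefficients: a = [1, -3, 1], b = [3, 5]. c[0] = 1×3 = 3; c[1] = 1×5 + -3×3 = -4; c[2] = -3×5 + 1×3 = -12; c[3] = 1×5 = 5. Result coefficients: [3, -4, -12, 5] → 3 - 4z - 12z^2 + 5z^3

3 - 4z - 12z^2 + 5z^3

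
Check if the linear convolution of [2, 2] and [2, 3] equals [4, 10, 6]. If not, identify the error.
Recompute linear convolution of [2, 2] and [2, 3]: y[0] = 2×2 = 4; y[1] = 2×3 + 2×2 = 10; y[2] = 2×3 = 6 → [4, 10, 6]. Given [4, 10, 6] matches, so answer: Yes

Yes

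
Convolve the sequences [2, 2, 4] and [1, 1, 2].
y[0] = 2×1 = 2; y[1] = 2×1 + 2×1 = 4; y[2] = 2×2 + 2×1 + 4×1 = 10; y[3] = 2×2 + 4×1 = 8; y[4] = 4×2 = 8

[2, 4, 10, 8, 8]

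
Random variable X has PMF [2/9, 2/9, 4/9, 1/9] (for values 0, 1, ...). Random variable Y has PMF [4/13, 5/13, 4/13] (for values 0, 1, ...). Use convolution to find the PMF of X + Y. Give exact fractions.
P(X+Y=k) = Σ_i P(X=i)·P(Y=k-i) — a convolution of [2/9, 2/9, 4/9, 1/9] and [4/13, 5/13, 4/13]. P(X+Y=0) = (2/9)×(4/13) = 8/117; P(X+Y=1) = (2/9)×(5/13) + (2/9)×(4/13) = 10/117 + 8/117 = 2/13; P(X+Y=2) = (2/9)×(4/13) + (2/9)×(5/13) + (4/9)×(4/13) = 8/117 + 10/117 + 16/117 = 34/117; P(X+Y=3) = (2/9)×(4/13) + (4/9)×(5/13) + (1/9)×(4/13) = 8/117 + 20/117 + 4/117 = 32/117; P(X+Y=4) = (4/9)×(4/13) + (1/9)×(5/13) = 16/117 + 5/117 = 7/39; P(X+Y=5) = (1/9)×(4/13) = 4/117. PMF: [8/117, 2/13, 34/117, 32/117, 7/39, 4/117] (sums to 1 ✓)

[8/117, 2/13, 34/117, 32/117, 7/39, 4/117]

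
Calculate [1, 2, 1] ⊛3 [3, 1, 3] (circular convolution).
Use y[k] = Σ_j s[j]·t[(k-j) mod 3]. y[0] = 1×3 + 2×3 + 1×1 = 10; y[1] = 1×1 + 2×3 + 1×3 = 10; y[2] = 1×3 + 2×1 + 1×3 = 8. Result: [10, 10, 8]

[10, 10, 8]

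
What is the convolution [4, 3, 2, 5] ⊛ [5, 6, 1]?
y[0] = 4×5 = 20; y[1] = 4×6 + 3×5 = 39; y[2] = 4×1 + 3×6 + 2×5 = 32; y[3] = 3×1 + 2×6 + 5×5 = 40; y[4] = 2×1 + 5×6 = 32; y[5] = 5×1 = 5

[20, 39, 32, 40, 32, 5]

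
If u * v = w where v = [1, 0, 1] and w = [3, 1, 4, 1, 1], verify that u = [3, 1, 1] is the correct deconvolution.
Forward-compute [3, 1, 1] * [1, 0, 1]: w[0] = 3×1 = 3; w[1] = 3×0 + 1×1 = 1; w[2] = 3×1 + 1×0 + 1×1 = 4; w[3] = 1×1 + 1×0 = 1; w[4] = 1×1 = 1 → [3, 1, 4, 1, 1]. Matches given w = [3, 1, 4, 1, 1], so verified.

Verified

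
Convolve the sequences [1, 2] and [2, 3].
y[0] = 1×2 = 2; y[1] = 1×3 + 2×2 = 7; y[2] = 2×3 = 6

[2, 7, 6]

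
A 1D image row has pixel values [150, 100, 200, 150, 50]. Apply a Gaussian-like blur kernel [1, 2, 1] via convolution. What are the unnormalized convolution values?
Convolve image row [150, 100, 200, 150, 50] with kernel [1, 2, 1]: y[0] = 150×1 = 150; y[1] = 150×2 + 100×1 = 400; y[2] = 150×1 + 100×2 + 200×1 = 550; y[3] = 100×1 + 200×2 + 150×1 = 650; y[4] = 200×1 + 150×2 + 50×1 = 550; y[5] = 150×1 + 50×2 = 250; y[6] = 50×1 = 50 → [150, 400, 550, 650, 550, 250, 50]. Normalization factor = sum(kernel) = 4.

[150, 400, 550, 650, 550, 250, 50]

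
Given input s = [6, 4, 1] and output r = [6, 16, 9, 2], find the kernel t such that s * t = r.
Output length 4 = len(s) + len(t) - 1 ⇒ len(t) = 2. Solve t forward using t[k] = (r[k] - Σ_{i≥1} s[i]·t[k-i]) / s[0]: t[0] = r[0] / s[0] = 6 / 6 = 1; t[1] = (r[1] - 4×1) / s[0] = (16 - 4×1) / 6 = 2. So t = [1, 2]. Forward-check [6, 4, 1] * [1, 2]: r[0] = 6×1 = 6; r[1] = 6×2 + 4×1 = 16; r[2] = 4×2 + 1×1 = 9; r[3] = 1×2 = 2 → [6, 16, 9, 2] ✓

[1, 2]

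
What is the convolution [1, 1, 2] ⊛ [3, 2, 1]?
y[0] = 1×3 = 3; y[1] = 1×2 + 1×3 = 5; y[2] = 1×1 + 1×2 + 2×3 = 9; y[3] = 1×1 + 2×2 = 5; y[4] = 2×1 = 2

[3, 5, 9, 5, 2]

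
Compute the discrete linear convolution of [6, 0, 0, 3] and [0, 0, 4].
y[0] = 6×0 = 0; y[1] = 6×0 + 0×0 = 0; y[2] = 6×4 + 0×0 + 0×0 = 24; y[3] = 0×4 + 0×0 + 3×0 = 0; y[4] = 0×4 + 3×0 = 0; y[5] = 3×4 = 12

[0, 0, 24, 0, 0, 12]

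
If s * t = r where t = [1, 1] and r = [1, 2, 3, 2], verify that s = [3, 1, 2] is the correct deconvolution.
Forward-compute [3, 1, 2] * [1, 1]: r[0] = 3×1 = 3; r[1] = 3×1 + 1×1 = 4; r[2] = 1×1 + 2×1 = 3; r[3] = 2×1 = 2 → [3, 4, 3, 2]. Does not match given r = [1, 2, 3, 2].

Not verified. [3, 1, 2] * [1, 1] = [3, 4, 3, 2], which differs from [1, 2, 3, 2] at index 0.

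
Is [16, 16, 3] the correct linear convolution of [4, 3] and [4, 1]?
Recompute linear convolution of [4, 3] and [4, 1]: y[0] = 4×4 = 16; y[1] = 4×1 + 3×4 = 16; y[2] = 3×1 = 3 → [16, 16, 3]. Given [16, 16, 3] matches, so answer: Yes

Yes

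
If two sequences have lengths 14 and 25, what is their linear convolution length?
Linear/full convolution length: m + n - 1 = 14 + 25 - 1 = 38

38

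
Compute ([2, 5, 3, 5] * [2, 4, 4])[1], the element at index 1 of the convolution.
Use y[k] = Σ_i a[i]·b[k-i] at k=1. y[1] = 2×4 + 5×2 = 18

18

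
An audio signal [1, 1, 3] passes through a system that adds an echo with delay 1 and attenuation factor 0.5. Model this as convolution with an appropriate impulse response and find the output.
Direct-path + delayed-attenuated-path model → impulse response h = [1, 0.5] (1 at lag 0, 0.5 at lag 1). Output y[n] = x[n] + 0.5·x[n - 1] (with x[n] = 0 outside 0..2): y[0] = 1 + 0.5×0 = 1; y[1] = 1 + 0.5×1 = 1.5; y[2] = 3 + 0.5×1 = 3.5; y[3] = 0 + 0.5×3 = 1.5. So y = [1, 1.5, 3.5, 1.5]

[1, 1.5, 3.5, 1.5]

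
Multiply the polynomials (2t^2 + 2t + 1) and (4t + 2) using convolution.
Ascending coefficients: a = [1, 2, 2], b = [2, 4]. c[0] = 1×2 = 2; c[1] = 1×4 + 2×2 = 8; c[2] = 2×4 + 2×2 = 12; c[3] = 2×4 = 8. Result coefficients: [2, 8, 12, 8] → 8t^3 + 12t^2 + 8t + 2

8t^3 + 12t^2 + 8t + 2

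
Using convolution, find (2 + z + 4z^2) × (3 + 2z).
Ascending coefficients: a = [2, 1, 4], b = [3, 2]. c[0] = 2×3 = 6; c[1] = 2×2 + 1×3 = 7; c[2] = 1×2 + 4×3 = 14; c[3] = 4×2 = 8. Result coefficients: [6, 7, 14, 8] → 6 + 7z + 14z^2 + 8z^3

6 + 7z + 14z^2 + 8z^3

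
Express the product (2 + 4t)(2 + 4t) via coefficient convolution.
Ascending coefficients: a = [2, 4], b = [2, 4]. c[0] = 2×2 = 4; c[1] = 2×4 + 4×2 = 16; c[2] = 4×4 = 16. Result coefficients: [4, 16, 16] → 4 + 16t + 16t^2

4 + 16t + 16t^2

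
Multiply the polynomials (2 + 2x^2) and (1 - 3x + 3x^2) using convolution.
Ascending coefficients: a = [2, 0, 2], b = [1, -3, 3]. c[0] = 2×1 = 2; c[1] = 2×-3 + 0×1 = -6; c[2] = 2×3 + 0×-3 + 2×1 = 8; c[3] = 0×3 + 2×-3 = -6; c[4] = 2×3 = 6. Result coefficients: [2, -6, 8, -6, 6] → 2 - 6x + 8x^2 - 6x^3 + 6x^4

2 - 6x + 8x^2 - 6x^3 + 6x^4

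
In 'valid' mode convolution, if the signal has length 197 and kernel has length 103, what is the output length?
'Valid' mode counts only positions where the kernel fully overlaps the signal: m - n + 1 = 197 - 103 + 1 = 95

95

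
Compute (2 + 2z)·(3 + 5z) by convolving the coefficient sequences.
Ascending coefficients: a = [2, 2], b = [3, 5]. c[0] = 2×3 = 6; c[1] = 2×5 + 2×3 = 16; c[2] = 2×5 = 10. Result coefficients: [6, 16, 10] → 6 + 16z + 10z^2

6 + 16z + 10z^2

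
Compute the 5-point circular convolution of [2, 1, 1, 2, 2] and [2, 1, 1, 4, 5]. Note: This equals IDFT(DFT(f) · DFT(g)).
Either evaluate y[k] = Σ_j f[j]·g[(k-j) mod 5] directly, or use IDFT(DFT(f) · DFT(g)). y[0] = 2×2 + 1×5 + 1×4 + 2×1 + 2×1 = 17; y[1] = 2×1 + 1×2 + 1×5 + 2×4 + 2×1 = 19; y[2] = 2×1 + 1×1 + 1×2 + 2×5 + 2×4 = 23; y[3] = 2×4 + 1×1 + 1×1 + 2×2 + 2×5 = 24; y[4] = 2×5 + 1×4 + 1×1 + 2×1 + 2×2 = 21. Result: [17, 19, 23, 24, 21]

[17, 19, 23, 24, 21]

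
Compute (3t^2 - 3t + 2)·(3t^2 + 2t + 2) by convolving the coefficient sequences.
Ascending coefficients: a = [2, -3, 3], b = [2, 2, 3]. c[0] = 2×2 = 4; c[1] = 2×2 + -3×2 = -2; c[2] = 2×3 + -3×2 + 3×2 = 6; c[3] = -3×3 + 3×2 = -3; c[4] = 3×3 = 9. Result coefficients: [4, -2, 6, -3, 9] → 9t^4 - 3t^3 + 6t^2 - 2t + 4

9t^4 - 3t^3 + 6t^2 - 2t + 4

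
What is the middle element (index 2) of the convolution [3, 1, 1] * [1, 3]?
Use y[k] = Σ_i a[i]·b[k-i] at k=2. y[2] = 1×3 + 1×1 = 4

4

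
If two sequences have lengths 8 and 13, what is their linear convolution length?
Linear/full convolution length: m + n - 1 = 8 + 13 - 1 = 20

20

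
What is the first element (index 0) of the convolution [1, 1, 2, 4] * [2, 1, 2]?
Use y[k] = Σ_i a[i]·b[k-i] at k=0. y[0] = 1×2 = 2

2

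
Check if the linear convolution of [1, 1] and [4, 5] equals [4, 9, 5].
Recompute linear convolution of [1, 1] and [4, 5]: y[0] = 1×4 = 4; y[1] = 1×5 + 1×4 = 9; y[2] = 1×5 = 5 → [4, 9, 5]. Given [4, 9, 5] matches, so answer: Yes

Yes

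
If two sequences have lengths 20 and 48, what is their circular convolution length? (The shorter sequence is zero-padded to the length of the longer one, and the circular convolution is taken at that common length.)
Circular convolution (zero-padding the shorter input) has length max(m, n) = max(20, 48) = 48

48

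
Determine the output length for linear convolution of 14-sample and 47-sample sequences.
Linear/full convolution length: m + n - 1 = 14 + 47 - 1 = 60

60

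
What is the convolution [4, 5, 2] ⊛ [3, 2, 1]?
y[0] = 4×3 = 12; y[1] = 4×2 + 5×3 = 23; y[2] = 4×1 + 5×2 + 2×3 = 20; y[3] = 5×1 + 2×2 = 9; y[4] = 2×1 = 2

[12, 23, 20, 9, 2]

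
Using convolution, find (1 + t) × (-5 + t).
Ascending coefficients: a = [1, 1], b = [-5, 1]. c[0] = 1×-5 = -5; c[1] = 1×1 + 1×-5 = -4; c[2] = 1×1 = 1. Result coefficients: [-5, -4, 1] → -5 - 4t + t^2

-5 - 4t + t^2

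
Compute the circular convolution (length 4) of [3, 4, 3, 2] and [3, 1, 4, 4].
Use y[k] = Σ_j s[j]·t[(k-j) mod 4]. y[0] = 3×3 + 4×4 + 3×4 + 2×1 = 39; y[1] = 3×1 + 4×3 + 3×4 + 2×4 = 35; y[2] = 3×4 + 4×1 + 3×3 + 2×4 = 33; y[3] = 3×4 + 4×4 + 3×1 + 2×3 = 37. Result: [39, 35, 33, 37]

[39, 35, 33, 37]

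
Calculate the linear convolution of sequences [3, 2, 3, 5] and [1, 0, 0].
y[0] = 3×1 = 3; y[1] = 3×0 + 2×1 = 2; y[2] = 3×0 + 2×0 + 3×1 = 3; y[3] = 2×0 + 3×0 + 5×1 = 5; y[4] = 3×0 + 5×0 = 0; y[5] = 5×0 = 0

[3, 2, 3, 5, 0, 0]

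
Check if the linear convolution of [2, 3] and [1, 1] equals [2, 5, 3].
Recompute linear convolution of [2, 3] and [1, 1]: y[0] = 2×1 = 2; y[1] = 2×1 + 3×1 = 5; y[2] = 3×1 = 3 → [2, 5, 3]. Given [2, 5, 3] matches, so answer: Yes

Yes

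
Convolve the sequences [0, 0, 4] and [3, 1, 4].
y[0] = 0×3 = 0; y[1] = 0×1 + 0×3 = 0; y[2] = 0×4 + 0×1 + 4×3 = 12; y[3] = 0×4 + 4×1 = 4; y[4] = 4×4 = 16

[0, 0, 12, 4, 16]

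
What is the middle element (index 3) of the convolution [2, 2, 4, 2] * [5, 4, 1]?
Use y[k] = Σ_i a[i]·b[k-i] at k=3. y[3] = 2×1 + 4×4 + 2×5 = 28

28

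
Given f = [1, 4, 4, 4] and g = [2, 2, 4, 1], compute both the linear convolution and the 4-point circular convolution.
Linear: y_lin[0] = 1×2 = 2; y_lin[1] = 1×2 + 4×2 = 10; y_lin[2] = 1×4 + 4×2 + 4×2 = 20; y_lin[3] = 1×1 + 4×4 + 4×2 + 4×2 = 33; y_lin[4] = 4×1 + 4×4 + 4×2 = 28; y_lin[5] = 4×1 + 4×4 = 20; y_lin[6] = 4×1 = 4 → [2, 10, 20, 33, 28, 20, 4]. Circular (length 4): y[0] = 1×2 + 4×1 + 4×4 + 4×2 = 30; y[1] = 1×2 + 4×2 + 4×1 + 4×4 = 30; y[2] = 1×4 + 4×2 + 4×2 + 4×1 = 24; y[3] = 1×1 + 4×4 + 4×2 + 4×2 = 33 → [30, 30, 24, 33]

Linear: [2, 10, 20, 33, 28, 20, 4], Circular: [30, 30, 24, 33]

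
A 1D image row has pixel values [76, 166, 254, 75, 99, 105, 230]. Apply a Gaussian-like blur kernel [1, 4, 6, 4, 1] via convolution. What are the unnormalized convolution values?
Convolve image row [76, 166, 254, 75, 99, 105, 230] with kernel [1, 4, 6, 4, 1]: y[0] = 76×1 = 76; y[1] = 76×4 + 166×1 = 470; y[2] = 76×6 + 166×4 + 254×1 = 1374; y[3] = 76×4 + 166×6 + 254×4 + 75×1 = 2391; y[4] = 76×1 + 166×4 + 254×6 + 75×4 + 99×1 = 2663; y[5] = 166×1 + 254×4 + 75×6 + 99×4 + 105×1 = 2133; y[6] = 254×1 + 75×4 + 99×6 + 105×4 + 230×1 = 1798; y[7] = 75×1 + 99×4 + 105×6 + 230×4 = 2021; y[8] = 99×1 + 105×4 + 230×6 = 1899; y[9] = 105×1 + 230×4 = 1025; y[10] = 230×1 = 230 → [76, 470, 1374, 2391, 2663, 2133, 1798, 2021, 1899, 1025, 230]. Normalization factor = sum(kernel) = 16.

[76, 470, 1374, 2391, 2663, 2133, 1798, 2021, 1899, 1025, 230]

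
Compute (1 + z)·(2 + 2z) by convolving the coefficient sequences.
Ascending coefficients: a = [1, 1], b = [2, 2]. c[0] = 1×2 = 2; c[1] = 1×2 + 1×2 = 4; c[2] = 1×2 = 2. Result coefficients: [2, 4, 2] → 2 + 4z + 2z^2

2 + 4z + 2z^2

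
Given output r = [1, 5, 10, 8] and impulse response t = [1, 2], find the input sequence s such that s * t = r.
Deconvolve r=[1, 5, 10, 8] by t=[1, 2]. Since t[0]=1, solve forward: s[0] = r[0] / 1 = 1; s[1] = (r[1] - 1×2) / 1 = 3; s[2] = (r[2] - 3×2) / 1 = 4. So s = [1, 3, 4]. Check by forward convolution: r[0] = 1×1 = 1; r[1] = 1×2 + 3×1 = 5; r[2] = 3×2 + 4×1 = 10; r[3] = 4×2 = 8

[1, 3, 4]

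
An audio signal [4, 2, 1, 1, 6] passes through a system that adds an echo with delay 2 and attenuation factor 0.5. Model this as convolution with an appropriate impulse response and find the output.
Direct-path + delayed-attenuated-path model → impulse response h = [1, 0, 0.5] (1 at lag 0, 0.5 at lag 2). Output y[n] = x[n] + 0.5·x[n - 2] (with x[n] = 0 outside 0..4): y[0] = 4 + 0.5×0 = 4; y[1] = 2 + 0.5×0 = 2; y[2] = 1 + 0.5×4 = 3.0; y[3] = 1 + 0.5×2 = 2.0; y[4] = 6 + 0.5×1 = 6.5; y[5] = 0 + 0.5×1 = 0.5; y[6] = 0 + 0.5×6 = 3.0. So y = [4, 2, 3.0, 2.0, 6.5, 0.5, 3.0]

[4, 2, 3.0, 2.0, 6.5, 0.5, 3.0]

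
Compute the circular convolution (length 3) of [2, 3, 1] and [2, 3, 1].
Use y[k] = Σ_j x[j]·h[(k-j) mod 3]. y[0] = 2×2 + 3×1 + 1×3 = 10; y[1] = 2×3 + 3×2 + 1×1 = 13; y[2] = 2×1 + 3×3 + 1×2 = 13. Result: [10, 13, 13]

[10, 13, 13]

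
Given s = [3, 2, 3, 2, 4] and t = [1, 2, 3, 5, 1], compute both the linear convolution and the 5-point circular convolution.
Linear: y_lin[0] = 3×1 = 3; y_lin[1] = 3×2 + 2×1 = 8; y_lin[2] = 3×3 + 2×2 + 3×1 = 16; y_lin[3] = 3×5 + 2×3 + 3×2 + 2×1 = 29; y_lin[4] = 3×1 + 2×5 + 3×3 + 2×2 + 4×1 = 30; y_lin[5] = 2×1 + 3×5 + 2×3 + 4×2 = 31; y_lin[6] = 3×1 + 2×5 + 4×3 = 25; y_lin[7] = 2×1 + 4×5 = 22; y_lin[8] = 4×1 = 4 → [3, 8, 16, 29, 30, 31, 25, 22, 4]. Circular (length 5): y[0] = 3×1 + 2×1 + 3×5 + 2×3 + 4×2 = 34; y[1] = 3×2 + 2×1 + 3×1 + 2×5 + 4×3 = 33; y[2] = 3×3 + 2×2 + 3×1 + 2×1 + 4×5 = 38; y[3] = 3×5 + 2×3 + 3×2 + 2×1 + 4×1 = 33; y[4] = 3×1 + 2×5 + 3×3 + 2×2 + 4×1 = 30 → [34, 33, 38, 33, 30]

Linear: [3, 8, 16, 29, 30, 31, 25, 22, 4], Circular: [34, 33, 38, 33, 30]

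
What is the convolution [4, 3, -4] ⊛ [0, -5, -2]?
y[0] = 4×0 = 0; y[1] = 4×-5 + 3×0 = -20; y[2] = 4×-2 + 3×-5 + -4×0 = -23; y[3] = 3×-2 + -4×-5 = 14; y[4] = -4×-2 = 8

[0, -20, -23, 14, 8]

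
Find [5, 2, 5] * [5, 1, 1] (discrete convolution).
y[0] = 5×5 = 25; y[1] = 5×1 + 2×5 = 15; y[2] = 5×1 + 2×1 + 5×5 = 32; y[3] = 2×1 + 5×1 = 7; y[4] = 5×1 = 5

[25, 15, 32, 7, 5]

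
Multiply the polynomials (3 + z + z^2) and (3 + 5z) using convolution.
Ascending coefficients: a = [3, 1, 1], b = [3, 5]. c[0] = 3×3 = 9; c[1] = 3×5 + 1×3 = 18; c[2] = 1×5 + 1×3 = 8; c[3] = 1×5 = 5. Result coefficients: [9, 18, 8, 5] → 9 + 18z + 8z^2 + 5z^3

9 + 18z + 8z^2 + 5z^3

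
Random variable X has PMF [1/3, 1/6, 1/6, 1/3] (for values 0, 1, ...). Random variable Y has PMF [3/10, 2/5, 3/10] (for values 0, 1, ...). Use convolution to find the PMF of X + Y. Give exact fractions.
P(X+Y=k) = Σ_i P(X=i)·P(Y=k-i) — a convolution of [1/3, 1/6, 1/6, 1/3] and [3/10, 2/5, 3/10]. P(X+Y=0) = (1/3)×(3/10) = 1/10; P(X+Y=1) = (1/3)×(2/5) + (1/6)×(3/10) = 2/15 + 1/20 = 11/60; P(X+Y=2) = (1/3)×(3/10) + (1/6)×(2/5) + (1/6)×(3/10) = 1/10 + 1/15 + 1/20 = 13/60; P(X+Y=3) = (1/6)×(3/10) + (1/6)×(2/5) + (1/3)×(3/10) = 1/20 + 1/15 + 1/10 = 13/60; P(X+Y=4) = (1/6)×(3/10) + (1/3)×(2/5) = 1/20 + 2/15 = 11/60; P(X+Y=5) = (1/3)×(3/10) = 1/10. PMF: [1/10, 11/60, 13/60, 13/60, 11/60, 1/10] (sums to 1 ✓)

[1/10, 11/60, 13/60, 13/60, 11/60, 1/10]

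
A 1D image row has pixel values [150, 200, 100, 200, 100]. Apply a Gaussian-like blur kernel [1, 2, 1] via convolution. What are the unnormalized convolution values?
Convolve image row [150, 200, 100, 200, 100] with kernel [1, 2, 1]: y[0] = 150×1 = 150; y[1] = 150×2 + 200×1 = 500; y[2] = 150×1 + 200×2 + 100×1 = 650; y[3] = 200×1 + 100×2 + 200×1 = 600; y[4] = 100×1 + 200×2 + 100×1 = 600; y[5] = 200×1 + 100×2 = 400; y[6] = 100×1 = 100 → [150, 500, 650, 600, 600, 400, 100]. Normalization factor = sum(kernel) = 4.

[150, 500, 650, 600, 600, 400, 100]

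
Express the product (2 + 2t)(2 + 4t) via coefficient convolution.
Ascending coefficients: a = [2, 2], b = [2, 4]. c[0] = 2×2 = 4; c[1] = 2×4 + 2×2 = 12; c[2] = 2×4 = 8. Result coefficients: [4, 12, 8] → 4 + 12t + 8t^2

4 + 12t + 8t^2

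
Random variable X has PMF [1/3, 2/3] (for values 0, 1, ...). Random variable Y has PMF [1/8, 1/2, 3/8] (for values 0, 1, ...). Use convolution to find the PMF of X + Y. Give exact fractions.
P(X+Y=k) = Σ_i P(X=i)·P(Y=k-i) — a convolution of [1/3, 2/3] and [1/8, 1/2, 3/8]. P(X+Y=0) = (1/3)×(1/8) = 1/24; P(X+Y=1) = (1/3)×(1/2) + (2/3)×(1/8) = 1/6 + 1/12 = 1/4; P(X+Y=2) = (1/3)×(3/8) + (2/3)×(1/2) = 1/8 + 1/3 = 11/24; P(X+Y=3) = (2/3)×(3/8) = 1/4. PMF: [1/24, 1/4, 11/24, 1/4] (sums to 1 ✓)

[1/24, 1/4, 11/24, 1/4]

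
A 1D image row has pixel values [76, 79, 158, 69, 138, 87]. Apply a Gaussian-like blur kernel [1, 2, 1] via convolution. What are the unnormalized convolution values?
Convolve image row [76, 79, 158, 69, 138, 87] with kernel [1, 2, 1]: y[0] = 76×1 = 76; y[1] = 76×2 + 79×1 = 231; y[2] = 76×1 + 79×2 + 158×1 = 392; y[3] = 79×1 + 158×2 + 69×1 = 464; y[4] = 158×1 + 69×2 + 138×1 = 434; y[5] = 69×1 + 138×2 + 87×1 = 432; y[6] = 138×1 + 87×2 = 312; y[7] = 87×1 = 87 → [76, 231, 392, 464, 434, 432, 312, 87]. Normalization factor = sum(kernel) = 4.

[76, 231, 392, 464, 434, 432, 312, 87]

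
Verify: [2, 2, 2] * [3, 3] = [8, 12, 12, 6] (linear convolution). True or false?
Recompute linear convolution of [2, 2, 2] and [3, 3]: y[0] = 2×3 = 6; y[1] = 2×3 + 2×3 = 12; y[2] = 2×3 + 2×3 = 12; y[3] = 2×3 = 6 → [6, 12, 12, 6]. Compare to given [8, 12, 12, 6]: they differ at index 0: given 8, correct 6, so answer: No

No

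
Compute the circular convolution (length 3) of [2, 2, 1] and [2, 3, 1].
Use y[k] = Σ_j u[j]·v[(k-j) mod 3]. y[0] = 2×2 + 2×1 + 1×3 = 9; y[1] = 2×3 + 2×2 + 1×1 = 11; y[2] = 2×1 + 2×3 + 1×2 = 10. Result: [9, 11, 10]

[9, 11, 10]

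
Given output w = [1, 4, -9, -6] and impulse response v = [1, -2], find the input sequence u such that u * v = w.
Deconvolve w=[1, 4, -9, -6] by v=[1, -2]. Since v[0]=1, solve forward: u[0] = w[0] / 1 = 1; u[1] = (w[1] - 1×-2) / 1 = 6; u[2] = (w[2] - 6×-2) / 1 = 3. So u = [1, 6, 3]. Check by forward convolution: w[0] = 1×1 = 1; w[1] = 1×-2 + 6×1 = 4; w[2] = 6×-2 + 3×1 = -9; w[3] = 3×-2 = -6

[1, 6, 3]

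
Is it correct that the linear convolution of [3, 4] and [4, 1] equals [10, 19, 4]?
Recompute linear convolution of [3, 4] and [4, 1]: y[0] = 3×4 = 12; y[1] = 3×1 + 4×4 = 19; y[2] = 4×1 = 4 → [12, 19, 4]. Compare to given [10, 19, 4]: they differ at index 0: given 10, correct 12, so answer: No

No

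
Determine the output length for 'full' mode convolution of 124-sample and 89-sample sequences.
Linear/full convolution length: m + n - 1 = 124 + 89 - 1 = 212

212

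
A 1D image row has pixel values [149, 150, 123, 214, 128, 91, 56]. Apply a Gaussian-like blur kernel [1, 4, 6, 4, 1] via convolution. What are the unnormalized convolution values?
Convolve image row [149, 150, 123, 214, 128, 91, 56] with kernel [1, 4, 6, 4, 1]: y[0] = 149×1 = 149; y[1] = 149×4 + 150×1 = 746; y[2] = 149×6 + 150×4 + 123×1 = 1617; y[3] = 149×4 + 150×6 + 123×4 + 214×1 = 2202; y[4] = 149×1 + 150×4 + 123×6 + 214×4 + 128×1 = 2471; y[5] = 150×1 + 123×4 + 214×6 + 128×4 + 91×1 = 2529; y[6] = 123×1 + 214×4 + 128×6 + 91×4 + 56×1 = 2167; y[7] = 214×1 + 128×4 + 91×6 + 56×4 = 1496; y[8] = 128×1 + 91×4 + 56×6 = 828; y[9] = 91×1 + 56×4 = 315; y[10] = 56×1 = 56 → [149, 746, 1617, 2202, 2471, 2529, 2167, 1496, 828, 315, 56]. Normalization factor = sum(kernel) = 16.

[149, 746, 1617, 2202, 2471, 2529, 2167, 1496, 828, 315, 56]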